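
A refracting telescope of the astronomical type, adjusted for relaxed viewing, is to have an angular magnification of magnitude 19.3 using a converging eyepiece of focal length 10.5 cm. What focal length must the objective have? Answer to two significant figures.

|M| = f_obj/|f_eye|, so f_obj = |M| x |f_eye| = 19.3 x 10.5 = 202.650 cm.

200 cm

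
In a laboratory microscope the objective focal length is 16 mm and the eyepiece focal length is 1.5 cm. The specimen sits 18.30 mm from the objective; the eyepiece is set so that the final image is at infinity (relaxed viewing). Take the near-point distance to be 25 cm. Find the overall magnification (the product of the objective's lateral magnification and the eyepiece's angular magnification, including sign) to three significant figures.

-116

Convert to cm: f_obj = 16 mm = 1.6 cm; d_o = 18.30 mm = 1.83 cm.
Objective: 1/d_i = 1/f_obj - 1/d_o = 1/1.6 - 1/1.83 = 0.07855 cm^-1, so d_i = 12.730 cm.
m_obj = -d_i/d_o = -12.730/1.83 = -6.957.
Eyepiece angular magnification (image at infinity): M_eye = D/f_e = 25/1.5 = 16.667.
Overall M = m_obj x M_eye = (-6.957)(16.667) = -115.94.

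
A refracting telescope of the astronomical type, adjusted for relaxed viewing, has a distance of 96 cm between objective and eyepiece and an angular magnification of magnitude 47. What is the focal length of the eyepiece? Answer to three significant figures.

In normal adjustment the tube length equals f_obj + f_eye and |M| = f_obj/f_eye.
So f_obj = 47 f_eye and 47 f_eye + f_eye = 96 cm, giving f_eye = 96/48 = 2.000 cm and f_obj = 94.000 cm.

2.00 cm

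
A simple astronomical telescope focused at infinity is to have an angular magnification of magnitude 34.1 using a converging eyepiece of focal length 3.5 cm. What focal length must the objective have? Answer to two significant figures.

120 cm

|M| = f_obj/|f_eye|, so f_obj = |M| x |f_eye| = 34.1 x 3.5 = 119.350 cm.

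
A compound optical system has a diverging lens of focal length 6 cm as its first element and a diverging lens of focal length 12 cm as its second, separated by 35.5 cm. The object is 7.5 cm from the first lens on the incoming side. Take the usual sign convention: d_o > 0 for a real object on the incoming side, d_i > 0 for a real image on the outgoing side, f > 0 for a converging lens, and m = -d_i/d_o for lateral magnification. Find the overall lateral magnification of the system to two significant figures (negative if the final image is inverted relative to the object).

0.10

Lens 1: 1/d_i1 = 1/f_1 - 1/d_o1 = 1/(-6) - 1/7.5 = -0.30000 cm^-1, so d_i1 = -3.333 cm.
m_1 = -(-3.333)/7.5 = 0.4444.
With d_i1 < 0 the first image is virtual and lies on the object side; the object distance for lens 2 is d_o2 = 35.5 - (-3.333) = 38.833 cm.
Lens 2: 1/d_i2 = 1/f_2 - 1/d_o2 = 1/(-12) - 1/(38.833) = -0.10908 cm^-1, so d_i2 = -9.167 cm.
m_2 = -(-9.167)/(38.833) = 0.2361.
Overall magnification: m = m_1 m_2 = 0.1049.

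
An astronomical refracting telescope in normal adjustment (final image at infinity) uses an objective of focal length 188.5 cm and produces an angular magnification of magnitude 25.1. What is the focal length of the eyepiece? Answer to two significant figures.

7.5 cm

|M| = f_obj/f_eye, so f_eye = f_obj/|M| = 188.5/25.1 = 7.510 cm.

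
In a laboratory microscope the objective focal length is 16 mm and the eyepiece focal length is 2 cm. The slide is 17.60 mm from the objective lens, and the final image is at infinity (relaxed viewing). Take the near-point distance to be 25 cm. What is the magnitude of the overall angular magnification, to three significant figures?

Convert to cm: f_obj = 16 mm = 1.6 cm; d_o = 17.60 mm = 1.76 cm.
Objective: 1/d_i = 1/f_obj - 1/d_o = 1/1.6 - 1/1.76 = 0.05682 cm^-1, so d_i = 17.600 cm.
m_obj = -d_i/d_o = -17.600/1.76 = -10.000.
Eyepiece angular magnification (image at infinity): M_eye = D/f_e = 25/2 = 12.500.
Overall M = m_obj x M_eye = (-10.000)(12.500) = -125.00.
|M| = 125.00.

125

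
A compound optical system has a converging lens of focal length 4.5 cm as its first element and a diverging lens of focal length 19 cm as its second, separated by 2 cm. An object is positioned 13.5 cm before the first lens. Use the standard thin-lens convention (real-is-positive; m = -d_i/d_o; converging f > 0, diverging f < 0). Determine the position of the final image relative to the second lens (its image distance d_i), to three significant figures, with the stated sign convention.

Applying the thin-lens equation to the first lens, 1/4.5 = 1/13.5 + 1/d_i1, which gives d_i1 = 6.750 cm.
This image would form 6.750 cm past lens 1, i.e. 4.750 cm beyond lens 2, so it is a virtual object for lens 2: d_o2 = 2 - 6.750 = -4.750 cm.
Applying the thin-lens equation again with f_2 = -19 cm and d_o2 = -4.750 cm gives d_i2 = 6.333 cm.

6.33 cm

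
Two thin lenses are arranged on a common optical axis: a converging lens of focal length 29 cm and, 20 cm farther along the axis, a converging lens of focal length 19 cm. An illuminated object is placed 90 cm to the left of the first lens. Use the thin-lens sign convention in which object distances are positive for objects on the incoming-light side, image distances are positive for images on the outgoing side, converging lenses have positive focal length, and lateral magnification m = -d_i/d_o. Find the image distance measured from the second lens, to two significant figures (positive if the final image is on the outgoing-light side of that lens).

10 cm

Applying the thin-lens equation to the first lens, 1/29 = 1/90 + 1/d_i1, which gives d_i1 = 42.787 cm.
Since 42.787 cm > 20 cm, the first image lies past the second lens and serves as a virtual object: d_o2 = L - d_i1 = -22.787 cm.
Applying the thin-lens equation again with f_2 = 19 cm and d_o2 = -22.787 cm gives d_i2 = 10.361 cm.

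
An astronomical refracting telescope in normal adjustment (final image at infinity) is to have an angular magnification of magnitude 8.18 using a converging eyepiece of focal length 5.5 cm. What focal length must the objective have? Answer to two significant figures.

|M| = f_obj/|f_eye|, so f_obj = |M| x |f_eye| = 8.18 x 5.5 = 44.990 cm.

45 cm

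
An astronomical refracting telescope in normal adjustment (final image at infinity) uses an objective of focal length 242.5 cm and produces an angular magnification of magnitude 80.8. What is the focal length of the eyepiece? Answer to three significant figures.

3.00 cm

|M| = f_obj/f_eye, so f_eye = f_obj/|M| = 242.5/80.8 = 3.001 cm.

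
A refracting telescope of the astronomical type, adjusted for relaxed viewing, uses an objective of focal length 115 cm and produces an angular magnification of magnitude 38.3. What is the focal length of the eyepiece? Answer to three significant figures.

|M| = f_obj/f_eye, so f_eye = f_obj/|M| = 115/38.3 = 3.003 cm.

3.00 cm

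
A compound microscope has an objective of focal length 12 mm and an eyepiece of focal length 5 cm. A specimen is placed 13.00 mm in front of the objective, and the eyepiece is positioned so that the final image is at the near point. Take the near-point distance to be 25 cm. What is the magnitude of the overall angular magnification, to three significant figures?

72.0

Convert to cm: f_obj = 12 mm = 1.2 cm; d_o = 13.00 mm = 1.30 cm.
Objective: 1/d_i = 1/f_obj - 1/d_o = 1/1.2 - 1/1.30 = 0.06410 cm^-1, so d_i = 15.600 cm.
m_obj = -d_i/d_o = -15.600/1.30 = -12.000.
Eyepiece angular magnification (image at near point): M_eye = 1 + D/f_e = 1 + 25/5 = 6.000.
Overall M = m_obj x M_eye = (-12.000)(6.000) = -72.00.
|M| = 72.00.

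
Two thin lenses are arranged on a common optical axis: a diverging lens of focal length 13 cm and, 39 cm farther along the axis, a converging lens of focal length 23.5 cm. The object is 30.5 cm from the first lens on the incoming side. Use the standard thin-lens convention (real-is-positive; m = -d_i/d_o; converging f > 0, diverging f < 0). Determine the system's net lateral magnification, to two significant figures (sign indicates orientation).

Lens 1: 1/d_i1 = 1/f_1 - 1/d_o1 = 1/(-13) - 1/30.5 = -0.10971 cm^-1, so d_i1 = -9.115 cm.
m_1 = -(-9.115)/30.5 = 0.2989.
With d_i1 < 0 the first image is virtual and lies on the object side; the object distance for lens 2 is d_o2 = 39 - (-9.115) = 48.115 cm.
Lens 2: 1/d_i2 = 1/f_2 - 1/d_o2 = 1/23.5 - 1/(48.115) = 0.02177 cm^-1, so d_i2 = 45.936 cm.
m_2 = -(45.936)/(48.115) = -0.9547.
Overall magnification: m = m_1 m_2 = -0.2853.

-0.29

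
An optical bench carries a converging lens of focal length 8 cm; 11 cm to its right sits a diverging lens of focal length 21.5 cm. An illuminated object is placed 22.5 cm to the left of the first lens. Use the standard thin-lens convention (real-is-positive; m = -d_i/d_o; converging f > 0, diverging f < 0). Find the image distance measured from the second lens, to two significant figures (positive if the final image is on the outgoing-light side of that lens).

1.5 cm

Applying the thin-lens equation to the first lens, 1/8 = 1/22.5 + 1/d_i1, which gives d_i1 = 12.414 cm.
This image would form 12.414 cm past lens 1, i.e. 1.414 cm beyond lens 2, so it is a virtual object for lens 2: d_o2 = 11 - 12.414 = -1.414 cm.
Applying the thin-lens equation again with f_2 = -21.5 cm and d_o2 = -1.414 cm gives d_i2 = 1.513 cm.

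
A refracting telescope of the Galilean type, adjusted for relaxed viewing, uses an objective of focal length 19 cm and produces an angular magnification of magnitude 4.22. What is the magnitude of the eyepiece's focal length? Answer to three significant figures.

|M| = f_obj/|f_eye|, so |f_eye| = f_obj/|M| = 19/4.22 = 4.502 cm.
(The eyepiece is diverging, so its signed focal length is -4.502 cm.)

4.50 cm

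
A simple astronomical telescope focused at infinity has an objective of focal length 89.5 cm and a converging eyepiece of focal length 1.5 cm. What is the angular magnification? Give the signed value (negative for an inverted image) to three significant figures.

-59.7

M = -f_obj/f_eye = -89.5/(1.5) = -59.667.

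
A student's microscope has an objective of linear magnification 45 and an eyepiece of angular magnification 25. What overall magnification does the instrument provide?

1125

The overall magnification of a compound microscope is the product of the objective and eyepiece magnifications:
M = M_obj x M_eye = 45 x 25 = 1125.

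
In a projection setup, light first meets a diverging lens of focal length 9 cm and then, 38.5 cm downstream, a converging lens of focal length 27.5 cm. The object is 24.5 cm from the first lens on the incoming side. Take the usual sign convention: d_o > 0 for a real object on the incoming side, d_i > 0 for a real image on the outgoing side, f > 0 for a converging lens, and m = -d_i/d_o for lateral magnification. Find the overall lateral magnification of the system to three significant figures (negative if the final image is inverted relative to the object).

-0.420

Applying the thin-lens equation to the first lens, 1/(-9) = 1/24.5 + 1/d_i1, which gives d_i1 = -6.582 cm.
Its lateral magnification is m_1 = -d_i1/d_o1 = -(-6.582)/24.5 = 0.2687.
With d_i1 < 0 the first image is virtual and lies on the object side; the object distance for lens 2 is d_o2 = 38.5 - (-6.582) = 45.082 cm.
Applying the thin-lens equation again with f_2 = 27.5 cm and d_o2 = 45.082 cm gives d_i2 = 70.513 cm.
m_2 = -(70.513)/(45.082) = -1.5641.
Overall magnification: m = m_1 m_2 = -0.4202.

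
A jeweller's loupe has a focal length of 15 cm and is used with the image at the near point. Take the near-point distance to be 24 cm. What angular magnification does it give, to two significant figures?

M = 1 + D/f = 1 + 24/15 = 2.600.

2.6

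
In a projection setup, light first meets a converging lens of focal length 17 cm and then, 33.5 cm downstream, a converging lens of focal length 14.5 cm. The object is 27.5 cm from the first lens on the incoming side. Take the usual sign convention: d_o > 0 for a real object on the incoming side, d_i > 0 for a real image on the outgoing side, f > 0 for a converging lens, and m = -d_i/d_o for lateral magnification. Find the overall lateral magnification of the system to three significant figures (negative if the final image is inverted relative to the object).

First lens: d_i1 = 1/(1/17 - 1/27.5) = 44.524 cm.
m_1 = -(44.524)/27.5 = -1.6190.
This image would form 44.524 cm past lens 1, i.e. 11.024 cm beyond lens 2, so it is a virtual object for lens 2: d_o2 = 33.5 - 44.524 = -11.024 cm.
Second lens: d_i2 = 1/(1/14.5 - 1/(-11.024)) = 6.263 cm.
m_2 = -(6.263)/(-11.024) = 0.5681.
Overall magnification: m = m_1 m_2 = -0.9198.

-0.920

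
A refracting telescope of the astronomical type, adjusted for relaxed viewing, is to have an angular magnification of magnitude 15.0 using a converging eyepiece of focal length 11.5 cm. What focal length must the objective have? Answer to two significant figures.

170 cm

|M| = f_obj/|f_eye|, so f_obj = |M| x |f_eye| = 15.0 x 11.5 = 172.500 cm.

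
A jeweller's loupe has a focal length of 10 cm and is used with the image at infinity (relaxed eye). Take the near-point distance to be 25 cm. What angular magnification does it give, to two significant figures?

2.5

M = D/f = 25/10 = 2.500.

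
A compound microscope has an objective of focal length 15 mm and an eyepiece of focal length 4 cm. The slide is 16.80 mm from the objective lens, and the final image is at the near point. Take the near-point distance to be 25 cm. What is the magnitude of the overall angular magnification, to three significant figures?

60.4

Convert to cm: f_obj = 15 mm = 1.5 cm; d_o = 16.80 mm = 1.68 cm.
Objective: 1/d_i = 1/f_obj - 1/d_o = 1/1.5 - 1/1.68 = 0.07143 cm^-1, so d_i = 14.000 cm.
m_obj = -d_i/d_o = -14.000/1.68 = -8.333.
Eyepiece angular magnification (image at near point): M_eye = 1 + D/f_e = 1 + 25/4 = 7.250.
Overall M = m_obj x M_eye = (-8.333)(7.250) = -60.42.
|M| = 60.42.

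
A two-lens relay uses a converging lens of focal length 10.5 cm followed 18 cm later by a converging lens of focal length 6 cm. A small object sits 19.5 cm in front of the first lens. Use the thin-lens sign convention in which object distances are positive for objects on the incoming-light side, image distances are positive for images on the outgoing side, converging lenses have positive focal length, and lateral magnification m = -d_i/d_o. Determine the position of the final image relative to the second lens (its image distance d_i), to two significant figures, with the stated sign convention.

2.7 cm

Lens 1: 1/d_i1 = 1/f_1 - 1/d_o1 = 1/10.5 - 1/19.5 = 0.04396 cm^-1, so d_i1 = 22.750 cm.
Since 22.750 cm > 18 cm, the first image lies past the second lens and serves as a virtual object: d_o2 = L - d_i1 = -4.750 cm.
Lens 2: 1/d_i2 = 1/f_2 - 1/d_o2 = 1/6 - 1/(-4.750) = 0.37719 cm^-1, so d_i2 = 2.651 cm.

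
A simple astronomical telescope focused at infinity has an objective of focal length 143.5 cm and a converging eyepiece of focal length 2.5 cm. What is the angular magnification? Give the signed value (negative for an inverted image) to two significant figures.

-57

M = -f_obj/f_eye = -143.5/(2.5) = -57.400.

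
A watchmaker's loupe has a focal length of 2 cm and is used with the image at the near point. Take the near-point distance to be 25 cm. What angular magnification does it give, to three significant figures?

M = 1 + D/f = 1 + 25/2 = 13.500.

13.5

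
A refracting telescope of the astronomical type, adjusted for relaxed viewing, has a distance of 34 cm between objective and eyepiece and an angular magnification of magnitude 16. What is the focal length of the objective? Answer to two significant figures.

In normal adjustment the tube length equals f_obj + f_eye and |M| = f_obj/f_eye.
So f_obj = 16 f_eye and 16 f_eye + f_eye = 34 cm, giving f_eye = 34/17 = 2.000 cm and f_obj = 32.000 cm.

32 cm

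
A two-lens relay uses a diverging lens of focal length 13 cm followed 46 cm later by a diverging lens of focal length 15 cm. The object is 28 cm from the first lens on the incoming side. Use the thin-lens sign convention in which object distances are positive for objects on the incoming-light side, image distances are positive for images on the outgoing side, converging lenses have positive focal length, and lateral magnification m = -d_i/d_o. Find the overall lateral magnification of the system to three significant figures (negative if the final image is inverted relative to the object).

0.0681

Applying the thin-lens equation to the first lens, 1/(-13) = 1/28 + 1/d_i1, which gives d_i1 = -8.878 cm.
Its lateral magnification is m_1 = -d_i1/d_o1 = -(-8.878)/28 = 0.3171.
With d_i1 < 0 the first image is virtual and lies on the object side; the object distance for lens 2 is d_o2 = 46 - (-8.878) = 54.878 cm.
Applying the thin-lens equation again with f_2 = -15 cm and d_o2 = 54.878 cm gives d_i2 = -11.780 cm.
m_2 = -(-11.780)/(54.878) = 0.2147.
Overall magnification: m = m_1 m_2 = 0.0681.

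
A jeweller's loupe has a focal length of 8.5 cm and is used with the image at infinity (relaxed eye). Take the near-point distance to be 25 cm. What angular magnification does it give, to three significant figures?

2.94

M = D/f = 25/8.5 = 2.941.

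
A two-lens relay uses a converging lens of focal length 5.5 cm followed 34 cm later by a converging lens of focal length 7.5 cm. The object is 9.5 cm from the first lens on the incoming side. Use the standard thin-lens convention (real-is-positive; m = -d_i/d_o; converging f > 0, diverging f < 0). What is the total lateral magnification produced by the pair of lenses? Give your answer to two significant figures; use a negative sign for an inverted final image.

0.77

First lens: d_i1 = 1/(1/5.5 - 1/9.5) = 13.062 cm.
m_1 = -(13.062)/9.5 = -1.3750.
That image sits 20.938 cm in front of the second lens, so d_o2 = 20.938 cm.
Second lens: d_i2 = 1/(1/7.5 - 1/(20.938)) = 11.686 cm.
m_2 = -(11.686)/(20.938) = -0.5581.
Total m = m_1 x m_2 = (-1.3750)(-0.5581) = 0.7674.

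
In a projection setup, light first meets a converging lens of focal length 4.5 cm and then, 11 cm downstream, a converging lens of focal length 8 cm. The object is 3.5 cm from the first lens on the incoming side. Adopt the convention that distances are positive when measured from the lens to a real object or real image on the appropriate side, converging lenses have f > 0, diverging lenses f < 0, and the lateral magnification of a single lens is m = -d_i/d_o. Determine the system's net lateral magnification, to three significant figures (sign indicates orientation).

-1.92

Applying the thin-lens equation to the first lens, 1/4.5 = 1/3.5 + 1/d_i1, which gives d_i1 = -15.750 cm.
Its lateral magnification is m_1 = -d_i1/d_o1 = -(-15.750)/3.5 = 4.5000.
The intermediate image is virtual, 15.750 cm to the left of lens 1, so d_o2 = L - d_i1 = 11 - (-15.750) = 26.750 cm.
Applying the thin-lens equation again with f_2 = 8 cm and d_o2 = 26.750 cm gives d_i2 = 11.413 cm.
m_2 = -(11.413)/(26.750) = -0.4267.
The system's lateral magnification is m_1 m_2 = (4.5000)(-0.4267) = -1.9200.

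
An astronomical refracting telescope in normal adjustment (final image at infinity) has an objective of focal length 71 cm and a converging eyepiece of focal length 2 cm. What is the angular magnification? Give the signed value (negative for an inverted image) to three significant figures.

M = -f_obj/f_eye = -71/(2) = -35.500.

-35.5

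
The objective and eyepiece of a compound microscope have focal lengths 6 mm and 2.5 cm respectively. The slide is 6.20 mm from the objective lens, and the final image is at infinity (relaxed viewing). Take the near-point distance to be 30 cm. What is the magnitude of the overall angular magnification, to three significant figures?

Convert to cm: f_obj = 6 mm = 0.6 cm; d_o = 6.20 mm = 0.62 cm.
Objective: 1/d_i = 1/f_obj - 1/d_o = 1/0.6 - 1/0.62 = 0.05376 cm^-1, so d_i = 18.600 cm.
m_obj = -d_i/d_o = -18.600/0.62 = -30.000.
Eyepiece angular magnification (image at infinity): M_eye = D/f_e = 30/2.5 = 12.000.
Overall M = m_obj x M_eye = (-30.000)(12.000) = -360.00.
|M| = 360.00.

360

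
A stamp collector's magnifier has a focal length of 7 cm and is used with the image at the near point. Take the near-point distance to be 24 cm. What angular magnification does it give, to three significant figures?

M = 1 + D/f = 1 + 24/7 = 4.429.

4.43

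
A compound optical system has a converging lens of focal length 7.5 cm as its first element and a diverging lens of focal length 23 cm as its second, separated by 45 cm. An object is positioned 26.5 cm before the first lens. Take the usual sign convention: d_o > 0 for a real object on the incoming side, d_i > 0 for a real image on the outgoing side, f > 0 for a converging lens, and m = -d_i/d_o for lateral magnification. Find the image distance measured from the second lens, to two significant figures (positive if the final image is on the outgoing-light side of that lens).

Applying the thin-lens equation to the first lens, 1/7.5 = 1/26.5 + 1/d_i1, which gives d_i1 = 10.461 cm.
The intermediate image is 10.461 cm to the right of lens 1, so d_o2 = L - d_i1 = 45 - 10.461 = 34.539 cm.
Applying the thin-lens equation again with f_2 = -23 cm and d_o2 = 34.539 cm gives d_i2 = -13.806 cm.

-14 cm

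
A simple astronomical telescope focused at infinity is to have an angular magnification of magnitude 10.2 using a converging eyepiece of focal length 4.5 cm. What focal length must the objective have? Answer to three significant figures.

45.9 cm

|M| = f_obj/|f_eye|, so f_obj = |M| x |f_eye| = 10.2 x 4.5 = 45.900 cm.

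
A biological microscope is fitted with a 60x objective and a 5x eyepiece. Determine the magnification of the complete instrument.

300

The overall magnification of a compound microscope is the product of the objective and eyepiece magnifications:
M = M_obj x M_eye = 60 x 5 = 300.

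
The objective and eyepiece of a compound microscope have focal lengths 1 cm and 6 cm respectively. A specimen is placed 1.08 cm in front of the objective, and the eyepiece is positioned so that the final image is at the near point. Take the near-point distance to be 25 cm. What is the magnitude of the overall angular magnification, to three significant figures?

Objective: 1/d_i = 1/f_obj - 1/d_o = 1/1 - 1/1.08 = 0.07407 cm^-1, so d_i = 13.500 cm.
m_obj = -d_i/d_o = -13.500/1.08 = -12.500.
Eyepiece angular magnification (image at near point): M_eye = 1 + D/f_e = 1 + 25/6 = 5.167.
Overall M = m_obj x M_eye = (-12.500)(5.167) = -64.58.
|M| = 64.58.

64.6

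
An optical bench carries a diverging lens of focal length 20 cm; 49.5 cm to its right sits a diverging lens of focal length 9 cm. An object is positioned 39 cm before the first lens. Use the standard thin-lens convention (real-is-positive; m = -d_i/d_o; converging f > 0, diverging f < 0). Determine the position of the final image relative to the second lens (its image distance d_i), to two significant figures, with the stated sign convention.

-7.9 cm

First lens: d_i1 = 1/(1/(-20) - 1/39) = -13.220 cm.
The intermediate image is virtual, 13.220 cm to the left of lens 1, so d_o2 = L - d_i1 = 49.5 - (-13.220) = 62.720 cm.
Second lens: d_i2 = 1/(1/(-9) - 1/(62.720)) = -7.871 cm.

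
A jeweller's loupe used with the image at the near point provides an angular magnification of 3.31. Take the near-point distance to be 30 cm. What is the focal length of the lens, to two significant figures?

13 cm

For the image at the near point, M = 1 + D/f.
f = D/(M - 1) = 30/(3.31 - 1) = 12.987 cm.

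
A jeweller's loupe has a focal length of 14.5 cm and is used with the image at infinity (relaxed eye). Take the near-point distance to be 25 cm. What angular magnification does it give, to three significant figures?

1.72

M = D/f = 25/14.5 = 1.724.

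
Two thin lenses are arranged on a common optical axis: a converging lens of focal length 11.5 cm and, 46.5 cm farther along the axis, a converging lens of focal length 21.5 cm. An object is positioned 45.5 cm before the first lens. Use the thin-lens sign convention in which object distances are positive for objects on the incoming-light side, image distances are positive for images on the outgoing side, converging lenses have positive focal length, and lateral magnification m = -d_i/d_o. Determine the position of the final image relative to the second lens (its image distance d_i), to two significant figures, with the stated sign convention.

70 cm

Lens 1: 1/d_i1 = 1/f_1 - 1/d_o1 = 1/11.5 - 1/45.5 = 0.06498 cm^-1, so d_i1 = 15.390 cm.
Object distance for lens 2: d_o2 = 46.5 - 15.390 = 31.110 cm.
Lens 2: 1/d_i2 = 1/f_2 - 1/d_o2 = 1/21.5 - 1/(31.110) = 0.01437 cm^-1, so d_i2 = 69.599 cm.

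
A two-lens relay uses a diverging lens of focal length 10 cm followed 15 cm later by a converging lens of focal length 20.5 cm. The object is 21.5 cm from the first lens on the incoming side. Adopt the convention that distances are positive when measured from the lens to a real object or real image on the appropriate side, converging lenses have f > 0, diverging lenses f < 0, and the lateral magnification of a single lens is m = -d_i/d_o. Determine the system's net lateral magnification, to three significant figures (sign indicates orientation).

Applying the thin-lens equation to the first lens, 1/(-10) = 1/21.5 + 1/d_i1, which gives d_i1 = -6.825 cm.
Its lateral magnification is m_1 = -d_i1/d_o1 = -(-6.825)/21.5 = 0.3175.
With d_i1 < 0 the first image is virtual and lies on the object side; the object distance for lens 2 is d_o2 = 15 - (-6.825) = 21.825 cm.
Applying the thin-lens equation again with f_2 = 20.5 cm and d_o2 = 21.825 cm gives d_i2 = 337.575 cm.
m_2 = -(337.575)/(21.825) = -15.4671.
Total m = m_1 x m_2 = (0.3175)(-15.4671) = -4.9102.

-4.91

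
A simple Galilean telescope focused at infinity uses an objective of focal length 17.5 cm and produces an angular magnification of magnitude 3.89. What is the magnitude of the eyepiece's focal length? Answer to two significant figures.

4.5 cm

|M| = f_obj/|f_eye|, so |f_eye| = f_obj/|M| = 17.5/3.89 = 4.499 cm.
(The eyepiece is diverging, so its signed focal length is -4.499 cm.)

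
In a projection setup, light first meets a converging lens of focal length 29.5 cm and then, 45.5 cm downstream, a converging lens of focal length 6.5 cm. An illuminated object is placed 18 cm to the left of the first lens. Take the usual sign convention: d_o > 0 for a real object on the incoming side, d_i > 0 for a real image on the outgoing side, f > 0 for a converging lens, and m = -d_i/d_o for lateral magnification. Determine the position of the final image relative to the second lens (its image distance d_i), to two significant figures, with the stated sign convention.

7.0 cm

Applying the thin-lens equation to the first lens, 1/29.5 = 1/18 + 1/d_i1, which gives d_i1 = -46.174 cm.
With d_i1 < 0 the first image is virtual and lies on the object side; the object distance for lens 2 is d_o2 = 45.5 - (-46.174) = 91.674 cm.
Applying the thin-lens equation again with f_2 = 6.5 cm and d_o2 = 91.674 cm gives d_i2 = 6.996 cm.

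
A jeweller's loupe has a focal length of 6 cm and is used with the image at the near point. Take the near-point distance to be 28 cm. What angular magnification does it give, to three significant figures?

5.67

M = 1 + D/f = 1 + 28/6 = 5.667.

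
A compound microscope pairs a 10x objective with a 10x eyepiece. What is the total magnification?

100

The overall magnification of a compound microscope is the product of the objective and eyepiece magnifications:
M = M_obj x M_eye = 10 x 10 = 100.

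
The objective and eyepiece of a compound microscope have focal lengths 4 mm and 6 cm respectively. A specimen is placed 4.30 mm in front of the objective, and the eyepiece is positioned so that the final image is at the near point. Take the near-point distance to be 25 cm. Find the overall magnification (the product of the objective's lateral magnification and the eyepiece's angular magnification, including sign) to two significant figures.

Convert to cm: f_obj = 4 mm = 0.4 cm; d_o = 4.30 mm = 0.43 cm.
Objective: 1/d_i = 1/f_obj - 1/d_o = 1/0.4 - 1/0.43 = 0.17442 cm^-1, so d_i = 5.733 cm.
m_obj = -d_i/d_o = -5.733/0.43 = -13.333.
Eyepiece angular magnification (image at near point): M_eye = 1 + D/f_e = 1 + 25/6 = 5.167.
Overall M = m_obj x M_eye = (-13.333)(5.167) = -68.89.

-69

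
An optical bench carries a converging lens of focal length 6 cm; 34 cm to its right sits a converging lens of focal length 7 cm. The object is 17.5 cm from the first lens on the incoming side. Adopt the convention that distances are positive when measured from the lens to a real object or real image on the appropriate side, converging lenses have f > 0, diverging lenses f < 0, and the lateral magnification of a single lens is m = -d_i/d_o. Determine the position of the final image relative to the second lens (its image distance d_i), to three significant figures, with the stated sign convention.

First lens: d_i1 = 1/(1/6 - 1/17.5) = 9.130 cm.
Object distance for lens 2: d_o2 = 34 - 9.130 = 24.870 cm.
Second lens: d_i2 = 1/(1/7 - 1/(24.870)) = 9.742 cm.

9.74 cm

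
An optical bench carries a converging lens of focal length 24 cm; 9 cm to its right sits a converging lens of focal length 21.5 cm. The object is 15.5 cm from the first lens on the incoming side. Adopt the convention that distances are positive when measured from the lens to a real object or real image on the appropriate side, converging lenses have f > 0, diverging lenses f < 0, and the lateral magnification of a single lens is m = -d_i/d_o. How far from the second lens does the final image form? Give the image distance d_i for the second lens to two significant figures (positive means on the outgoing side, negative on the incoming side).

36 cm

First lens: d_i1 = 1/(1/24 - 1/15.5) = -43.765 cm.
The intermediate image is virtual, 43.765 cm to the left of lens 1, so d_o2 = L - d_i1 = 9 - (-43.765) = 52.765 cm.
Second lens: d_i2 = 1/(1/21.5 - 1/(52.765)) = 36.285 cm.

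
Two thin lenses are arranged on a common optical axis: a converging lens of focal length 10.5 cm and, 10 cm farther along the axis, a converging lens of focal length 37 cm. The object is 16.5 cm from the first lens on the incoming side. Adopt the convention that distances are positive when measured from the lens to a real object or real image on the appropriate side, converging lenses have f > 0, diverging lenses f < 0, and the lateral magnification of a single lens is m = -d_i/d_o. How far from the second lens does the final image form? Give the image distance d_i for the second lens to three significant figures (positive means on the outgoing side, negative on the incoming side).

12.5 cm

Applying the thin-lens equation to the first lens, 1/10.5 = 1/16.5 + 1/d_i1, which gives d_i1 = 28.875 cm.
This image would form 28.875 cm past lens 1, i.e. 18.875 cm beyond lens 2, so it is a virtual object for lens 2: d_o2 = 10 - 28.875 = -18.875 cm.
Applying the thin-lens equation again with f_2 = 37 cm and d_o2 = -18.875 cm gives d_i2 = 12.499 cm.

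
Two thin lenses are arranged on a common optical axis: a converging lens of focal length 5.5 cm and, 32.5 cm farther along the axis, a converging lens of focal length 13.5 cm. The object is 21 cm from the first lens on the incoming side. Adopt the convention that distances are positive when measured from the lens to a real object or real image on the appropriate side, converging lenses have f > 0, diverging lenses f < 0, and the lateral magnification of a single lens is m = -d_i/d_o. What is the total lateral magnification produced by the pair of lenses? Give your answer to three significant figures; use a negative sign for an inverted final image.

0.415

Lens 1: 1/d_i1 = 1/f_1 - 1/d_o1 = 1/5.5 - 1/21 = 0.13420 cm^-1, so d_i1 = 7.452 cm.
m_1 = -(7.452)/21 = -0.3548.
Object distance for lens 2: d_o2 = 32.5 - 7.452 = 25.048 cm.
Lens 2: 1/d_i2 = 1/f_2 - 1/d_o2 = 1/13.5 - 1/(25.048) = 0.03415 cm^-1, so d_i2 = 29.281 cm.
m_2 = -(29.281)/(25.048) = -1.1690.
Overall magnification: m = m_1 m_2 = 0.4148.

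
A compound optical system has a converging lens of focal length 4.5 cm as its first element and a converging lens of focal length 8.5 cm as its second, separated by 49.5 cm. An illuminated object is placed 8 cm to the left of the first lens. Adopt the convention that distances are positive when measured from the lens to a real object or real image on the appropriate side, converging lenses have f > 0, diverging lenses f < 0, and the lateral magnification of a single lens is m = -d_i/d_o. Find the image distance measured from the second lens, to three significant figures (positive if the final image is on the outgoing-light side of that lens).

10.9 cm

Applying the thin-lens equation to the first lens, 1/4.5 = 1/8 + 1/d_i1, which gives d_i1 = 10.286 cm.
Object distance for lens 2: d_o2 = 49.5 - 10.286 = 39.214 cm.
Applying the thin-lens equation again with f_2 = 8.5 cm and d_o2 = 39.214 cm gives d_i2 = 10.852 cm.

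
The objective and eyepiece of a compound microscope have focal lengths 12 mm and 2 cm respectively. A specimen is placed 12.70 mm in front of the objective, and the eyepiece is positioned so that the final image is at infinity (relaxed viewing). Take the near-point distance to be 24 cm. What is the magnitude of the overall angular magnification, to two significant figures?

Convert to cm: f_obj = 12 mm = 1.2 cm; d_o = 12.70 mm = 1.27 cm.
Objective: 1/d_i = 1/f_obj - 1/d_o = 1/1.2 - 1/1.27 = 0.04593 cm^-1, so d_i = 21.771 cm.
m_obj = -d_i/d_o = -21.771/1.27 = -17.143.
Eyepiece angular magnification (image at infinity): M_eye = D/f_e = 24/2 = 12.000.
Overall M = m_obj x M_eye = (-17.143)(12.000) = -205.71.
|M| = 205.71.

210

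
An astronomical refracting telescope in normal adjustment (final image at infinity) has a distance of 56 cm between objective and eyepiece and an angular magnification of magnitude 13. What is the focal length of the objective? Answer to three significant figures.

52.0 cm

In normal adjustment the tube length equals f_obj + f_eye and |M| = f_obj/f_eye.
So f_obj = 13 f_eye and 13 f_eye + f_eye = 56 cm, giving f_eye = 56/14 = 4.000 cm and f_obj = 52.000 cm.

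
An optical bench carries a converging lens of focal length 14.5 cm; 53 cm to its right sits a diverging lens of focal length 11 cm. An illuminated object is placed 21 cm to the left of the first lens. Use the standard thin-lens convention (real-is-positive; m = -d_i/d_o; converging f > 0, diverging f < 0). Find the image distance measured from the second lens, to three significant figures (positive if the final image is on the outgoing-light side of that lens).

Applying the thin-lens equation to the first lens, 1/14.5 = 1/21 + 1/d_i1, which gives d_i1 = 46.846 cm.
Object distance for lens 2: d_o2 = 53 - 46.846 = 6.154 cm.
Applying the thin-lens equation again with f_2 = -11 cm and d_o2 = 6.154 cm gives d_i2 = -3.946 cm.

-3.95 cm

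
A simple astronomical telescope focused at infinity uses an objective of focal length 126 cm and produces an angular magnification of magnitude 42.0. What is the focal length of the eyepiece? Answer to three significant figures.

|M| = f_obj/f_eye, so f_eye = f_obj/|M| = 126/42.0 = 3.000 cm.

3.00 cm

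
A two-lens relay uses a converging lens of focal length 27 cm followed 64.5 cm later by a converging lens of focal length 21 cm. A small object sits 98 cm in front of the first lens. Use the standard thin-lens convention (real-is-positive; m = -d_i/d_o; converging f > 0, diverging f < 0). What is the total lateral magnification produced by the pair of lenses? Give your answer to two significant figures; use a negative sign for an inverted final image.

1.3

First lens: d_i1 = 1/(1/27 - 1/98) = 37.268 cm.
m_1 = -(37.268)/98 = -0.3803.
The intermediate image is 37.268 cm to the right of lens 1, so d_o2 = L - d_i1 = 64.5 - 37.268 = 27.232 cm.
Second lens: d_i2 = 1/(1/21 - 1/(27.232)) = 91.759 cm.
m_2 = -(91.759)/(27.232) = -3.3695.
The system's lateral magnification is m_1 m_2 = (-0.3803)(-3.3695) = 1.2814.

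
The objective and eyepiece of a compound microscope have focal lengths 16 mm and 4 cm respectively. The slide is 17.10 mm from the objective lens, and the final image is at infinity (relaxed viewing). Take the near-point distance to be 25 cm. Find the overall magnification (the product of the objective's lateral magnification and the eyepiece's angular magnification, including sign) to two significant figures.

-91

Convert to cm: f_obj = 16 mm = 1.6 cm; d_o = 17.10 mm = 1.71 cm.
Objective: 1/d_i = 1/f_obj - 1/d_o = 1/1.6 - 1/1.71 = 0.04020 cm^-1, so d_i = 24.873 cm.
m_obj = -d_i/d_o = -24.873/1.71 = -14.545.
Eyepiece angular magnification (image at infinity): M_eye = D/f_e = 25/4 = 6.250.
Overall M = m_obj x M_eye = (-14.545)(6.250) = -90.91.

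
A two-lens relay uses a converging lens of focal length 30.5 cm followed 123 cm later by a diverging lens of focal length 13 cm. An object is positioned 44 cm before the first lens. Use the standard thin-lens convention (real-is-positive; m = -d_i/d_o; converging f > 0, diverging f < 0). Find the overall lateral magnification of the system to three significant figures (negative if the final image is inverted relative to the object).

-0.803

First lens: d_i1 = 1/(1/30.5 - 1/44) = 99.407 cm.
m_1 = -(99.407)/44 = -2.2593.
That image sits 23.593 cm in front of the second lens, so d_o2 = 23.593 cm.
Second lens: d_i2 = 1/(1/(-13) - 1/(23.593)) = -8.382 cm.
m_2 = -(-8.382)/(23.593) = 0.3553.
Total m = m_1 x m_2 = (-2.2593)(0.3553) = -0.8026.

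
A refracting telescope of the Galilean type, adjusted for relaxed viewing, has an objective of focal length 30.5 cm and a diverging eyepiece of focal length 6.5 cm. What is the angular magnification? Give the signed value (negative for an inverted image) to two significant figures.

M = -f_obj/f_eye = -30.5/(-6.5) = 4.692.

4.7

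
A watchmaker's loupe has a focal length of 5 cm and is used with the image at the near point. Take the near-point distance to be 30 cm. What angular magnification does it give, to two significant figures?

M = 1 + D/f = 1 + 30/5 = 7.000.

7.0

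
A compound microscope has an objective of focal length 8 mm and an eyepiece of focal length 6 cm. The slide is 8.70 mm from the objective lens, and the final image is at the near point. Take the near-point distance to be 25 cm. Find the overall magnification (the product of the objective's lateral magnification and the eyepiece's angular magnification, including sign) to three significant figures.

-59.0

Convert to cm: f_obj = 8 mm = 0.8 cm; d_o = 8.70 mm = 0.87 cm.
Objective: 1/d_i = 1/f_obj - 1/d_o = 1/0.8 - 1/0.87 = 0.10057 cm^-1, so d_i = 9.943 cm.
m_obj = -d_i/d_o = -9.943/0.87 = -11.429.
Eyepiece angular magnification (image at near point): M_eye = 1 + D/f_e = 1 + 25/6 = 5.167.
Overall M = m_obj x M_eye = (-11.429)(5.167) = -59.05.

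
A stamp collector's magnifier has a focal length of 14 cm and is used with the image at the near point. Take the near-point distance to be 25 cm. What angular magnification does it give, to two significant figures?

2.8

M = 1 + D/f = 1 + 25/14 = 2.786.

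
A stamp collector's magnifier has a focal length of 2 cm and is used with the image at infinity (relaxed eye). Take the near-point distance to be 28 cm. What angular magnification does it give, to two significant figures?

M = D/f = 28/2 = 14.000.

14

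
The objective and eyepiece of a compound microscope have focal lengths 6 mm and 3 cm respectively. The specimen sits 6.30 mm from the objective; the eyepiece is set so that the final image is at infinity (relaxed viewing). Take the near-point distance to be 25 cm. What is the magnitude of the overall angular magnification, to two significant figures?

170

Convert to cm: f_obj = 6 mm = 0.6 cm; d_o = 6.30 mm = 0.63 cm.
Objective: 1/d_i = 1/f_obj - 1/d_o = 1/0.6 - 1/0.63 = 0.07937 cm^-1, so d_i = 12.600 cm.
m_obj = -d_i/d_o = -12.600/0.63 = -20.000.
Eyepiece angular magnification (image at infinity): M_eye = D/f_e = 25/3 = 8.333.
Overall M = m_obj x M_eye = (-20.000)(8.333) = -166.67.
|M| = 166.67.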